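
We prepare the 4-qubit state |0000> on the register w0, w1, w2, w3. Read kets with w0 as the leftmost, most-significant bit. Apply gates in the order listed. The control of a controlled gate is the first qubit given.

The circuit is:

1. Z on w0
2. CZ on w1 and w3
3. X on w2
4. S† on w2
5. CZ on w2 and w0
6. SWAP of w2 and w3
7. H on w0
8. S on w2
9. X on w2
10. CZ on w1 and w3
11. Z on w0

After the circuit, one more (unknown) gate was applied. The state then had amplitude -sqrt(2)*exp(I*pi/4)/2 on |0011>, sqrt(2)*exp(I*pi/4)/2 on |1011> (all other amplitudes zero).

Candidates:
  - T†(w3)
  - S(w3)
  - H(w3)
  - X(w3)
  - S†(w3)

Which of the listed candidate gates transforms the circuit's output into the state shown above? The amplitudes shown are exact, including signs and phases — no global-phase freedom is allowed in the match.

The applied gate was T†(w3).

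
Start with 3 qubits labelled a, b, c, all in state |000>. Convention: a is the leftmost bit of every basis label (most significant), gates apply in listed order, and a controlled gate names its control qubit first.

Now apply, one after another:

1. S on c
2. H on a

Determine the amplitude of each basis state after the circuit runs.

After the circuit, the state carries amplitude sqrt(2)/2 on |000>, sqrt(2)/2 on |100>, and 0 on every other basis state.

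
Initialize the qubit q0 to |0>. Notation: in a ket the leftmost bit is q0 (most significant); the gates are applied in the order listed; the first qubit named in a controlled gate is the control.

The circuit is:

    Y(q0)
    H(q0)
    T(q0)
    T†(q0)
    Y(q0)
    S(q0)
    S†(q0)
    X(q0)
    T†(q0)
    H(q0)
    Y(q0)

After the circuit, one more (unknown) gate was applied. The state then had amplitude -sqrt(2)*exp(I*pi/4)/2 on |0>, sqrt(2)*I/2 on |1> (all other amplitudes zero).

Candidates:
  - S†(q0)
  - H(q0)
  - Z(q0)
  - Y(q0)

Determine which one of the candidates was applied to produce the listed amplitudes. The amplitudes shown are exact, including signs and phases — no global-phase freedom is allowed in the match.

The applied gate was H(q0).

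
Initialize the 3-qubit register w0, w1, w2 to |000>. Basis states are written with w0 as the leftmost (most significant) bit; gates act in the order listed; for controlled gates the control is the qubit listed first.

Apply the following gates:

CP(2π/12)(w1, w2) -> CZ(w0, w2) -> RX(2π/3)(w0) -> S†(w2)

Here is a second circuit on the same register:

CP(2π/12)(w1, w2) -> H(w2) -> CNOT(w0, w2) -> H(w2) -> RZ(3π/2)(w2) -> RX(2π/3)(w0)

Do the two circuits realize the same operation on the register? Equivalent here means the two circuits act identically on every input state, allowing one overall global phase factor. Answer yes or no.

Yes: on every input state the two circuits agree up to one overall phase factor.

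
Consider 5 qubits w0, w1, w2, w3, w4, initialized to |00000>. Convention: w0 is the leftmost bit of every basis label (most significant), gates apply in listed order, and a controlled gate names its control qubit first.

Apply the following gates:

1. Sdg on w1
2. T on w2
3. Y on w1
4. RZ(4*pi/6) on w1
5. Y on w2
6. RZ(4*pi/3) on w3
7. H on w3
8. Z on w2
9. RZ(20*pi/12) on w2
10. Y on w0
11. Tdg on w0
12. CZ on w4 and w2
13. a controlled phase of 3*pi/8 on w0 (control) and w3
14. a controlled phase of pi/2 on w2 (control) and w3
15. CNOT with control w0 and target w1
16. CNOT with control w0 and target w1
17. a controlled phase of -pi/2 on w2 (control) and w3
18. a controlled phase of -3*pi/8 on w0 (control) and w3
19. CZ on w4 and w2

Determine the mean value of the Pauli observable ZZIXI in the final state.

The expectation value of ZZIXI is 1. Key observation: gates 12-19 undo each other exactly, leaving only the rest of the circuit to track.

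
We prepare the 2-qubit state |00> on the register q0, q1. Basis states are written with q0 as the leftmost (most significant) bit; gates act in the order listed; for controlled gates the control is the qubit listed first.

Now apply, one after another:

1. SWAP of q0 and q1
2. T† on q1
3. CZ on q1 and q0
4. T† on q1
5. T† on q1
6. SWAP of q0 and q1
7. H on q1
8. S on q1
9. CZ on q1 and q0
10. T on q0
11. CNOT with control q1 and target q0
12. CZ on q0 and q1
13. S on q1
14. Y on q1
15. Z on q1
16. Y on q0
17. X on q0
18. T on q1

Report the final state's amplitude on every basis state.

The resulting statevector has amplitude 0 on |00>, sqrt(2)*exp(I*pi/4)/2 on |01>, -sqrt(2)/2 on |10>, 0 on |11>.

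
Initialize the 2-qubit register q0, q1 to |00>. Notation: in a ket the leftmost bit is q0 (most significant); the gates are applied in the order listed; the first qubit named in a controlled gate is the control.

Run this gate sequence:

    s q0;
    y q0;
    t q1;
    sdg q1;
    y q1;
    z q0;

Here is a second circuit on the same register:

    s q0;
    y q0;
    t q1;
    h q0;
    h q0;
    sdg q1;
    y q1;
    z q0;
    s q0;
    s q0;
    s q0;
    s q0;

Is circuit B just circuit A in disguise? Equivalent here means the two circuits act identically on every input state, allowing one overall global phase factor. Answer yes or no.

Yes — the two circuits implement the same unitary up to a global phase.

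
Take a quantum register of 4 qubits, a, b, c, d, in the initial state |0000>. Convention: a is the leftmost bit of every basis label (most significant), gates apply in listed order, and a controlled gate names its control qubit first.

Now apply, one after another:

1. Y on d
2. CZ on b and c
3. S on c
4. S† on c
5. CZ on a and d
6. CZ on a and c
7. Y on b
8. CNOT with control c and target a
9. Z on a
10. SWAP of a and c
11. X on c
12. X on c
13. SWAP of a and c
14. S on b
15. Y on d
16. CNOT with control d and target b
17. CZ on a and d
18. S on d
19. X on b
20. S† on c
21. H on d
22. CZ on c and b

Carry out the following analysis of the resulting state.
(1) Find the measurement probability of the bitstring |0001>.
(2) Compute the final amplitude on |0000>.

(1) Outcome |0001> occurs with probability 1/2.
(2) The final state's coefficient on |0000> equals -sqrt(2)/2.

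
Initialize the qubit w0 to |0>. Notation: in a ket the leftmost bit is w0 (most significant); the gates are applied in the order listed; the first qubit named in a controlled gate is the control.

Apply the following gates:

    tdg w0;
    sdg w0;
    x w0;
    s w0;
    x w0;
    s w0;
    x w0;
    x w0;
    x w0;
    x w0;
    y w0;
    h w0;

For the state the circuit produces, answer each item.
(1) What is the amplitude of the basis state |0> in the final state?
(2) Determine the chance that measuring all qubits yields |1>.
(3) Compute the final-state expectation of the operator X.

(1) The amplitude on |0> is -sqrt(2)/2.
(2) A full measurement returns |1> with probability 1/2.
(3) In the final state, X has expectation -1.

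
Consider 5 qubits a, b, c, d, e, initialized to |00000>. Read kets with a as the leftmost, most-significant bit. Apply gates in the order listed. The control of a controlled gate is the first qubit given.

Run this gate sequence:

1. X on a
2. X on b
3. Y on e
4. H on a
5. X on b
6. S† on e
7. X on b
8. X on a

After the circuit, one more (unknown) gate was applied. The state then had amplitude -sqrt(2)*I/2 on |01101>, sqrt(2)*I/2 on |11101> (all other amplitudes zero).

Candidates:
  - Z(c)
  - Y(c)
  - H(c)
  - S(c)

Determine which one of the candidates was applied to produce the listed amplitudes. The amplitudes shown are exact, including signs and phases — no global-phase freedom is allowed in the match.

It was Y(c) that produced the state shown.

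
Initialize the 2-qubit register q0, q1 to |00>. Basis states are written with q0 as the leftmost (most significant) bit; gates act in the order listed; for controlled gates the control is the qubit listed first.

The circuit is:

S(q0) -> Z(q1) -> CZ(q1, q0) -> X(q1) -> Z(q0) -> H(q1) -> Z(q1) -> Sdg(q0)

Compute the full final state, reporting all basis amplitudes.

After the circuit, the state carries amplitude sqrt(2)/2 on |00>, sqrt(2)/2 on |01>, 0 on |10>, 0 on |11>.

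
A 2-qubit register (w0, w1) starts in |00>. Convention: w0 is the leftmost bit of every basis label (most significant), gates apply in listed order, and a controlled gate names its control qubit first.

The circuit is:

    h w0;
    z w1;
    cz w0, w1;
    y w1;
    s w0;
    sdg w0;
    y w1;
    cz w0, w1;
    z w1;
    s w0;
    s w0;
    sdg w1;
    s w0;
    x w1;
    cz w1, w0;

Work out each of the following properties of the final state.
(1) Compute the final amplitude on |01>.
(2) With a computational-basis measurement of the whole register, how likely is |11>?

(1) The amplitude on |01> is sqrt(2)/2.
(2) Outcome |11> occurs with probability 1/2.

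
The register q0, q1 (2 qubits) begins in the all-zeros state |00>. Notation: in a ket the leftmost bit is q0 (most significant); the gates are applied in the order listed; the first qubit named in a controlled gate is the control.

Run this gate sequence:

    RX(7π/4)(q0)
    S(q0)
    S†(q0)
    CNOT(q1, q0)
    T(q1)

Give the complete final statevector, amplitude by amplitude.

The resulting statevector has amplitude -sqrt(sqrt(2) + 2)/2 on |00>, 0 on |01>, -I*sqrt(2 - sqrt(2))/2 on |10>, 0 on |11>. Key observation: gates 2-3 undo each other exactly, leaving only the rest of the circuit to track.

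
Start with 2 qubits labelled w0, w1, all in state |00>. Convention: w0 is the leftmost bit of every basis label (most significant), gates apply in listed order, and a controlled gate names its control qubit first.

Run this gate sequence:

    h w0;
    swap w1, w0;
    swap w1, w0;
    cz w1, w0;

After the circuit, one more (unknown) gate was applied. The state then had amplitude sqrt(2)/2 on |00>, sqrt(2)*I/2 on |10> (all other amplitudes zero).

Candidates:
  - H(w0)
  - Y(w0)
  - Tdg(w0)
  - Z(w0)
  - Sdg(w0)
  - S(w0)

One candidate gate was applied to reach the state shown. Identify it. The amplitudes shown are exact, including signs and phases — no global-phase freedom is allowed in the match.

It was S(w0) that produced the state shown. Key observation: gates 2-3 undo each other exactly, leaving only the rest of the circuit to track.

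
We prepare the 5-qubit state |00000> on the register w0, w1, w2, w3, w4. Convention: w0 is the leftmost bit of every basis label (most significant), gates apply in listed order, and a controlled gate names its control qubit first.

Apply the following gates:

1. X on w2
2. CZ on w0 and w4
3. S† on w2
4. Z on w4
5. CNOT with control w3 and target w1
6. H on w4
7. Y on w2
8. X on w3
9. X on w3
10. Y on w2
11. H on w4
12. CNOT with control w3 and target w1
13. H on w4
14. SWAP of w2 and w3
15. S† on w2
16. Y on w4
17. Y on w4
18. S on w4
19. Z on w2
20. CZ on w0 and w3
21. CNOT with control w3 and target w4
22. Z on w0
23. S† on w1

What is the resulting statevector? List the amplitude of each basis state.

The resulting statevector has amplitude sqrt(2)/2 on |00010>, -sqrt(2)*I/2 on |00011>, and 0 on every other basis state. Key observation: the block from step 5 through step 12 cancels to the identity and can be dropped.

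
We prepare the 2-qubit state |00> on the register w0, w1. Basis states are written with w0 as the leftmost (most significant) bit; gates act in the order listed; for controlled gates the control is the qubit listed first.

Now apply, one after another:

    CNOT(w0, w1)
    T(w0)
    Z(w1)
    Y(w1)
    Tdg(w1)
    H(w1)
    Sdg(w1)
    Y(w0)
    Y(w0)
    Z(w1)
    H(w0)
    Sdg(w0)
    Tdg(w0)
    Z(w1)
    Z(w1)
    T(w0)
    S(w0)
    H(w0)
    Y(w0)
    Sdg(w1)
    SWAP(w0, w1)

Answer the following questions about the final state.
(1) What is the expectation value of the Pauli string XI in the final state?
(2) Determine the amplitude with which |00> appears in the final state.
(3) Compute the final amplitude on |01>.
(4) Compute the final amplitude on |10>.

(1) The expectation value of XI is -1. Key observation: the block from step 11 through step 18 cancels to the identity and can be dropped.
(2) |00> carries amplitude 0 in the final state.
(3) The amplitude on |01> is sqrt(2)*exp(3*I*pi/4)/2.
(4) |10> carries amplitude 0 in the final state.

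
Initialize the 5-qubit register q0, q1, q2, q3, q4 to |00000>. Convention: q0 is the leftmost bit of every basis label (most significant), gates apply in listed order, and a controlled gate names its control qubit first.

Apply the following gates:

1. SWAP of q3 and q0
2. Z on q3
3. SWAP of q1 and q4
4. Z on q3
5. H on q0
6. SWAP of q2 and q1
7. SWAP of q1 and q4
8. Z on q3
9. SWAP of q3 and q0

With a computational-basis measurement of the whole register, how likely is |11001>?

The probability of measuring |11001> is 0.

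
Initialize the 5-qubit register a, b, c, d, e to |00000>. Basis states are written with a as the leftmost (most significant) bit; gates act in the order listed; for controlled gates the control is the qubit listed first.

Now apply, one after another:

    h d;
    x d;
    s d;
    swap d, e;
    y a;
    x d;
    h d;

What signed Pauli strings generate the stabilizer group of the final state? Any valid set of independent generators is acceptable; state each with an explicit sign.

The stabilizer group can be generated by -IIIXI, +IIIIY, -ZIIII, +IZIII, +IIZII, among other valid generating sets.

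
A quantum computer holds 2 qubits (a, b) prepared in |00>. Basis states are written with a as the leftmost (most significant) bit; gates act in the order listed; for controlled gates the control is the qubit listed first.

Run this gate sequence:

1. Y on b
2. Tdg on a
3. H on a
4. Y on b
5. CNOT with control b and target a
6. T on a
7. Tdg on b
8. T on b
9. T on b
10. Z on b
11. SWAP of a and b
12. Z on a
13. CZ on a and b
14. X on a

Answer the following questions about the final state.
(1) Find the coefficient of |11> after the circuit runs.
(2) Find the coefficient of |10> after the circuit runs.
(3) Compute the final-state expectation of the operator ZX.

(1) The final state's coefficient on |11> equals sqrt(2)*exp(I*pi/4)/2.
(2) |10> carries amplitude sqrt(2)/2 in the final state.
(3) In the final state, ZX has expectation -sqrt(2)/2.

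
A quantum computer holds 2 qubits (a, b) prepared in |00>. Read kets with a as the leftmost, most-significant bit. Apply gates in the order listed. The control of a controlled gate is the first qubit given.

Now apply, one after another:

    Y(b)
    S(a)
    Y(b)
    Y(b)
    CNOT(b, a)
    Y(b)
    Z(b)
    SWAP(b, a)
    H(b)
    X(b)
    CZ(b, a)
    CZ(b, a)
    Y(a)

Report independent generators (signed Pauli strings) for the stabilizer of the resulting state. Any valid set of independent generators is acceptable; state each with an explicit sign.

One valid set of independent stabilizer generators is -IX, -ZI (any independent generating set of the same group is equally correct). Key observation: gates 11-12 undo each other exactly, leaving only the rest of the circuit to track.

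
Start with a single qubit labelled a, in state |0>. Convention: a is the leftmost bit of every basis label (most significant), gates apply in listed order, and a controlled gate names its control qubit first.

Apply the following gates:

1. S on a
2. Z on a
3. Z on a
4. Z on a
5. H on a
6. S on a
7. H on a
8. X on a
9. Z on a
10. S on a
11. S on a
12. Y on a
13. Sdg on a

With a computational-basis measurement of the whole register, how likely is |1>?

A full measurement returns |1> with probability 1/2.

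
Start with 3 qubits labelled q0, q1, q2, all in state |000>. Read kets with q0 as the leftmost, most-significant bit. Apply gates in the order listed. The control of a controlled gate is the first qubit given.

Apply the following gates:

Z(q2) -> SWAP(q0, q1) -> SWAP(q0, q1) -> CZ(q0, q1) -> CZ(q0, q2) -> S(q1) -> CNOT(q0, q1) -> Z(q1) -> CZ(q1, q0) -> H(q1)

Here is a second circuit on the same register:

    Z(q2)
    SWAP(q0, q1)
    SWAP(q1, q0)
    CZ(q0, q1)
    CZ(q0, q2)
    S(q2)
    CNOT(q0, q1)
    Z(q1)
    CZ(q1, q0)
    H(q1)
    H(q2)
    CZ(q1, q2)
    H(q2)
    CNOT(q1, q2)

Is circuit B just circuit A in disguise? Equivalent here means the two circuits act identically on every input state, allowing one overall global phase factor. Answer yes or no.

No, they are not equivalent — no single phase factor reconciles the two unitaries.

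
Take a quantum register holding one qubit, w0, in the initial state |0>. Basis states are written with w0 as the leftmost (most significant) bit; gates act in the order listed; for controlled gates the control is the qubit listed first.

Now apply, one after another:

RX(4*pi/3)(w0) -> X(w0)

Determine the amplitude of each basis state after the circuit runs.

The resulting statevector has amplitude -sqrt(3)*I/2 on |0>, -1/2 on |1>.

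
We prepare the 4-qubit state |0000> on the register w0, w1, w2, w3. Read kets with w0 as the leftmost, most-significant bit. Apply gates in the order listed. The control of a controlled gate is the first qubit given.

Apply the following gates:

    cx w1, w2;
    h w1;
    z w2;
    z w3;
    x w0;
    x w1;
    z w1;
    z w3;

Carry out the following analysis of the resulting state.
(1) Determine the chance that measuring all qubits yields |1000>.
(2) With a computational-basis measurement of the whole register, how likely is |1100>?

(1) The probability of measuring |1000> is 1/2.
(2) The probability of measuring |1100> is 1/2.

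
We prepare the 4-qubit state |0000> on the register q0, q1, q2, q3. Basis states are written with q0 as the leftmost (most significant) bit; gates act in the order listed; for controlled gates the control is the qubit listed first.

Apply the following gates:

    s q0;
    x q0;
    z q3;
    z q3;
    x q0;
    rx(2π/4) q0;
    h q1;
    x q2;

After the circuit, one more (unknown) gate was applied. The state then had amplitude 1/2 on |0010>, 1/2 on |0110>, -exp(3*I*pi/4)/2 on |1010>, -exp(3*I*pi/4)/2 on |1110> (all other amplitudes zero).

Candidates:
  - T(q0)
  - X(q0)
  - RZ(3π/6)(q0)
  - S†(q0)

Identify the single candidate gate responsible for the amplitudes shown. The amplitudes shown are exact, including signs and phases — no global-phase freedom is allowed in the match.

The applied gate was T(q0). Key observation: gates 2-5 undo each other exactly, leaving only the rest of the circuit to track.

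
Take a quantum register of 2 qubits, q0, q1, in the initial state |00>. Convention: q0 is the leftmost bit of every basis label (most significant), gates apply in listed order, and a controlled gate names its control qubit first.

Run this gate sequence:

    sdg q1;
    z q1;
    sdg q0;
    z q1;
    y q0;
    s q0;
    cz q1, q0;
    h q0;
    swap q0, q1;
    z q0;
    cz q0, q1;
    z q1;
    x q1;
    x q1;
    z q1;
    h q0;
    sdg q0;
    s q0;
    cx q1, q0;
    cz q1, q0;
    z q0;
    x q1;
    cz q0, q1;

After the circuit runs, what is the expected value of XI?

The expectation value of XI is 1.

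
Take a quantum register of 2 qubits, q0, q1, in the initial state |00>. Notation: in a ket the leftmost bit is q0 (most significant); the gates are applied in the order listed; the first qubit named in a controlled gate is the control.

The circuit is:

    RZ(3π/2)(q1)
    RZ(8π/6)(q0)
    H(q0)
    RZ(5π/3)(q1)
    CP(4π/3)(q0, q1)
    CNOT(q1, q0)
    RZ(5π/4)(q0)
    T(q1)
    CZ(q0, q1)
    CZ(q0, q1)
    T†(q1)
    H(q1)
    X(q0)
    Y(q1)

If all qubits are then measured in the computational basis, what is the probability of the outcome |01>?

A full measurement returns |01> with probability 1/4.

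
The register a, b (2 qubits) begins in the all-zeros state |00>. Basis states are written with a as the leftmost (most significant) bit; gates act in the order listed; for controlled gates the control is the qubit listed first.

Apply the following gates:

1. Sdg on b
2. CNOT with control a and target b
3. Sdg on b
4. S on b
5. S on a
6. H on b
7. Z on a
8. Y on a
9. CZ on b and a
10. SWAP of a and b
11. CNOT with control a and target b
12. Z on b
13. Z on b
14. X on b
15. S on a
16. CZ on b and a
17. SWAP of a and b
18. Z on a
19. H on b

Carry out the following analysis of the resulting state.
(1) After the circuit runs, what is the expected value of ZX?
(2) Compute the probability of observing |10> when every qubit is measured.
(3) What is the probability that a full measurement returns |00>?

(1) The expectation value of ZX is 1.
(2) Outcome |10> occurs with probability 1/4.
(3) Outcome |00> occurs with probability 1/4.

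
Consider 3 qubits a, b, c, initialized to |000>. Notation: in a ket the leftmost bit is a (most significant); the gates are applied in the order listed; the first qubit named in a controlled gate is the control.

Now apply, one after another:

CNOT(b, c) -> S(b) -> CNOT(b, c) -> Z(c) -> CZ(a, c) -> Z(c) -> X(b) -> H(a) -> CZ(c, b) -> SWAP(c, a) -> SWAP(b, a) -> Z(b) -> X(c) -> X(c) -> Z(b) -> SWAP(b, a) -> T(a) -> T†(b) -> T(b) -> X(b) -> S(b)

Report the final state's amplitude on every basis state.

The resulting statevector has amplitude sqrt(2)/2 on |000>, sqrt(2)/2 on |001>, and 0 on every other basis state.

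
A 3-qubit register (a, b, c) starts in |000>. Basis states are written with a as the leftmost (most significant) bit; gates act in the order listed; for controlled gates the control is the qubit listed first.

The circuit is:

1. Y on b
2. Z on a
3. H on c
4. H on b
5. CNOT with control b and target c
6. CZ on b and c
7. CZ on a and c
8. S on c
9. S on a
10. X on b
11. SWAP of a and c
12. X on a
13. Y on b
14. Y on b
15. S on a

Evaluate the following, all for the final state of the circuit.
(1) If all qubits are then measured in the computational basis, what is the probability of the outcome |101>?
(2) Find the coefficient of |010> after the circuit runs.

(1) The probability of measuring |101> is 0.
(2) The final state's coefficient on |010> equals -1/2.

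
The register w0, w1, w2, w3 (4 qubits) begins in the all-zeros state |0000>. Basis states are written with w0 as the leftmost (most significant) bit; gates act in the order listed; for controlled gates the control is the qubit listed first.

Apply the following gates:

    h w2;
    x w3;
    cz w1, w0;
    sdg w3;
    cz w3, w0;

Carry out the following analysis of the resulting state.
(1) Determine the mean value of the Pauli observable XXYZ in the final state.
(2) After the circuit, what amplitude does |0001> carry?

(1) In the final state, XXYZ has expectation 0.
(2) The amplitude on |0001> is -sqrt(2)*I/2.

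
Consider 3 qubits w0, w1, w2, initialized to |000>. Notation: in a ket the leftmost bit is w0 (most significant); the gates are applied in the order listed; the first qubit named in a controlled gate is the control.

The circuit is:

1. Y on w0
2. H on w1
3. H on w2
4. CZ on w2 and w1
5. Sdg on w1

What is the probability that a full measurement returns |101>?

Outcome |101> occurs with probability 1/4.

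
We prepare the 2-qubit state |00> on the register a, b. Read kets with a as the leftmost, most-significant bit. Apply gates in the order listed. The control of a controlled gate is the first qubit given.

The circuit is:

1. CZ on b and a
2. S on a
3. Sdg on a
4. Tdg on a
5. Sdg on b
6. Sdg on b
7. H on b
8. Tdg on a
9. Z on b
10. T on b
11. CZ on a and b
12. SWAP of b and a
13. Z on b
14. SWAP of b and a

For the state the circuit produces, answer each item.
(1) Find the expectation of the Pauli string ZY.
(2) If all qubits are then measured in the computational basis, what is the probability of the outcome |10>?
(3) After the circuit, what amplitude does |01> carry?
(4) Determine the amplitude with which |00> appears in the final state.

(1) The expectation value of ZY is -sqrt(2)/2.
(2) Outcome |10> occurs with probability 0.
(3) The amplitude on |01> is -sqrt(2)*exp(I*pi/4)/2.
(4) |00> carries amplitude sqrt(2)/2 in the final state.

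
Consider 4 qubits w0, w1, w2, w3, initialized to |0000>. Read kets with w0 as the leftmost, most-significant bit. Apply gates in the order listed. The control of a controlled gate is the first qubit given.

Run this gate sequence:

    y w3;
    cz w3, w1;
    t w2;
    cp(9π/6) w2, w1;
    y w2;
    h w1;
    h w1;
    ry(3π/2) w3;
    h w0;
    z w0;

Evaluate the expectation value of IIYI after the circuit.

In the final state, IIYI has expectation 0.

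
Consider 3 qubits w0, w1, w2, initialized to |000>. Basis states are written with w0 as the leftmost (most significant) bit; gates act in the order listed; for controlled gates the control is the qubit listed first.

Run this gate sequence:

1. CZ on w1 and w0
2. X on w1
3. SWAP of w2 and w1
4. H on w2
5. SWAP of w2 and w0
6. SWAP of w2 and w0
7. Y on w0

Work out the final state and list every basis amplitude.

The final amplitudes are sqrt(2)*I/2 on |100>, -sqrt(2)*I/2 on |101>, and 0 on every other basis state. Key observation: gates 5-6 undo each other exactly, leaving only the rest of the circuit to track.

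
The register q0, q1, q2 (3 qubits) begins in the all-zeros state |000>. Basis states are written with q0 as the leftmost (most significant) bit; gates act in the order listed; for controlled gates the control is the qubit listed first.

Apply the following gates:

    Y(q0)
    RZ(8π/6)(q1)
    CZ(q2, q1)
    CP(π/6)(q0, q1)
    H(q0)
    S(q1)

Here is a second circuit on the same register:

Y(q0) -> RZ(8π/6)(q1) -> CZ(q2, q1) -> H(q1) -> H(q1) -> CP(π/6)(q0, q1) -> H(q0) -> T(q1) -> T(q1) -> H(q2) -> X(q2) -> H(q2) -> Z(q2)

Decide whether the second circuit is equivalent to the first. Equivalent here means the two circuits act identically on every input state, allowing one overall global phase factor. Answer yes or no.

Yes: on every input state the two circuits agree up to one overall phase factor.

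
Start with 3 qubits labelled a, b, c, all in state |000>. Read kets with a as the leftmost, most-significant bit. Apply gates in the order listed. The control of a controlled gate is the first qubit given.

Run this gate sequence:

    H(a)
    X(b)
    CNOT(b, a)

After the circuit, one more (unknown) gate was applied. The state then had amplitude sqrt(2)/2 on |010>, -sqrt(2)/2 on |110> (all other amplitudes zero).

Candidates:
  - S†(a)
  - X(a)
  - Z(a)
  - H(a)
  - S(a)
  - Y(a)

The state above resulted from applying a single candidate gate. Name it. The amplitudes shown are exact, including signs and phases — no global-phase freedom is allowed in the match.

The unique candidate consistent with the amplitudes is Z(a).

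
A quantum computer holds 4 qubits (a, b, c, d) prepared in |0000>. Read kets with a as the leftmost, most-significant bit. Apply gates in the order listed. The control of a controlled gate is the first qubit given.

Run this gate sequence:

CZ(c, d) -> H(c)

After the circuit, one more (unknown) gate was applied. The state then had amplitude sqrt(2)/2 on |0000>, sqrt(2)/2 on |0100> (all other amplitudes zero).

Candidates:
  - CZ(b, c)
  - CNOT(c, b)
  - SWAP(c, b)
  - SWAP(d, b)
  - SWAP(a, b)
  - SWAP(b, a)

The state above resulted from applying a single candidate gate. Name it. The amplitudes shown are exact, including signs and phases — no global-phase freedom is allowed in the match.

The unique candidate consistent with the amplitudes is SWAP(c, b).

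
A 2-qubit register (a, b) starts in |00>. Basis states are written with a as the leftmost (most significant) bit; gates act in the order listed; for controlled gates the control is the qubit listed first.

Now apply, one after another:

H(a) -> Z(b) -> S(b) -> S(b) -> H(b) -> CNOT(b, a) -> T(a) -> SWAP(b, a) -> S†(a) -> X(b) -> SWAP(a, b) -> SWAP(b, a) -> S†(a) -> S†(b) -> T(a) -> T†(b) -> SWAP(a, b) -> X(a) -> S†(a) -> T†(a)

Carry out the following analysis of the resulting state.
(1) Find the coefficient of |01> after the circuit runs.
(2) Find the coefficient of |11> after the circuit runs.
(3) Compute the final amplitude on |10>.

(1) The amplitude on |01> is I/2.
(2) The amplitude on |11> is exp(3*I*pi/4)/2.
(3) |10> carries amplitude -I/2 in the final state.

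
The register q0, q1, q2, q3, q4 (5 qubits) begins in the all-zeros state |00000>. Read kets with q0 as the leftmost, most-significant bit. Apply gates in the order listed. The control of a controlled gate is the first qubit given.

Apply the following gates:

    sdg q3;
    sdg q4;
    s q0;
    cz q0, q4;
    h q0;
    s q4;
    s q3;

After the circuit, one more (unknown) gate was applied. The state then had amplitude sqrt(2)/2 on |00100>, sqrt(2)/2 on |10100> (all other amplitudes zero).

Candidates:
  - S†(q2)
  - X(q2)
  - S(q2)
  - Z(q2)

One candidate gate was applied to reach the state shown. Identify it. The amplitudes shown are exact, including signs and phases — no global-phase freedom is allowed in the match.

The applied gate was X(q2).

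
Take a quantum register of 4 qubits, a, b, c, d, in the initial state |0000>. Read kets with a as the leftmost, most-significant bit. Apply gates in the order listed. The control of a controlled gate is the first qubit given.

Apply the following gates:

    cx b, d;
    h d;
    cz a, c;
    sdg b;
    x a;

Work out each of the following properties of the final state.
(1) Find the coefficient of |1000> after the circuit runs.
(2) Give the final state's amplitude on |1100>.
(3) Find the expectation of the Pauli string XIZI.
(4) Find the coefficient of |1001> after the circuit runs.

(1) The amplitude on |1000> is sqrt(2)/2.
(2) The final state's coefficient on |1100> equals 0.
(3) The observable XIZI averages to 0.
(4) |1001> carries amplitude sqrt(2)/2 in the final state.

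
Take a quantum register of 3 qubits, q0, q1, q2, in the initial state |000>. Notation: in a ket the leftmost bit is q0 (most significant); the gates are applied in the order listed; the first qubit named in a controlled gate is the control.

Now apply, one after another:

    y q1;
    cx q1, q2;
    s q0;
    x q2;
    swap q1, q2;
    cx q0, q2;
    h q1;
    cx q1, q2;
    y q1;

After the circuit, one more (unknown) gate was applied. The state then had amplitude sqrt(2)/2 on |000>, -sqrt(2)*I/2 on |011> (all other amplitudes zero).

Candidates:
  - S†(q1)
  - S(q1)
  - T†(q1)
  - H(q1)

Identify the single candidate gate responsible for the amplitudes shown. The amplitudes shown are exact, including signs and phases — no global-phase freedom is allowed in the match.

It was S(q1) that produced the state shown.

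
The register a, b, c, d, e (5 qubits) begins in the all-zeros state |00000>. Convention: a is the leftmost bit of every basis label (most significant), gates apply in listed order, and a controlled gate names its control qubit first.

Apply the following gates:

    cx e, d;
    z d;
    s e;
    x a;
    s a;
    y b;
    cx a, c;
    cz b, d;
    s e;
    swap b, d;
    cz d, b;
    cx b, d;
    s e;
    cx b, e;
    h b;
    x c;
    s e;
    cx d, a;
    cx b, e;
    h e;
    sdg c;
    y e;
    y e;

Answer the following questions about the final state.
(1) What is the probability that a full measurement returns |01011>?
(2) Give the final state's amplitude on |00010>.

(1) The probability of measuring |01011> is 1/4.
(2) The amplitude on |00010> is -1/2.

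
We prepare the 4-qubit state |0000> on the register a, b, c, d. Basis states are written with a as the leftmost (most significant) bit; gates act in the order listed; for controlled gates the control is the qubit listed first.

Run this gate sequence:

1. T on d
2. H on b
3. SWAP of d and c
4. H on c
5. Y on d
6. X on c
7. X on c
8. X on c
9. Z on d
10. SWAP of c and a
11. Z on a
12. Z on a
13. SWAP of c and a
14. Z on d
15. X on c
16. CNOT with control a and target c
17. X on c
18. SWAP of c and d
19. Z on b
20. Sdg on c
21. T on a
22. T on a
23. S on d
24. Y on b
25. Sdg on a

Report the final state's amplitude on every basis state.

The final amplitudes are I/2 on |0010>, -1/2 on |0011>, I/2 on |0110>, -1/2 on |0111>, and 0 on every other basis state. Key observation: gates 8-15 undo each other exactly, leaving only the rest of the circuit to track.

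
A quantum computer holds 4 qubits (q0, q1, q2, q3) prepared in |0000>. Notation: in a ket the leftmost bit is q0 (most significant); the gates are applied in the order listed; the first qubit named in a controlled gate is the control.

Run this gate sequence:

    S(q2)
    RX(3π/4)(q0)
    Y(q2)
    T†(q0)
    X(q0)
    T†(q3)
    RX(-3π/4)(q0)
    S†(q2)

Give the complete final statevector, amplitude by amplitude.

The final amplitudes are sqrt(2)*(-exp(I*pi/4) + I)/4 on |0010>, -sqrt(2)/4 + 1/2 - exp(3*I*pi/4)/2 - sqrt(2)*exp(3*I*pi/4)/4 on |1010>, and 0 on every other basis state.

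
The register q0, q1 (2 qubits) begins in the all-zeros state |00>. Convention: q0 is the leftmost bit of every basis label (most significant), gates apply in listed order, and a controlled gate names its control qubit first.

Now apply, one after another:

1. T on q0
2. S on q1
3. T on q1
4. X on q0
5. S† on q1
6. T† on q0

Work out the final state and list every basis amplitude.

The final amplitudes are exp(-I*pi/4) on |10>, and 0 on every other basis state.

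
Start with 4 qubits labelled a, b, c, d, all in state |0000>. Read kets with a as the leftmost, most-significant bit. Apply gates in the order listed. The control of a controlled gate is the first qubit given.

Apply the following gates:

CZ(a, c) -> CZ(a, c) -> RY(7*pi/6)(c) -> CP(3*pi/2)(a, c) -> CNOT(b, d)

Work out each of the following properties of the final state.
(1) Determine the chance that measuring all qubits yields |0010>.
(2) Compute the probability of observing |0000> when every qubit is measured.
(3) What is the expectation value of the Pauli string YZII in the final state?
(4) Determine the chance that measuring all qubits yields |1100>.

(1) Outcome |0010> occurs with probability sqrt(3)/4 + 1/2.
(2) Outcome |0000> occurs with probability 1/2 - sqrt(3)/4.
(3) The expectation value of YZII is 0.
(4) A full measurement returns |1100> with probability 0.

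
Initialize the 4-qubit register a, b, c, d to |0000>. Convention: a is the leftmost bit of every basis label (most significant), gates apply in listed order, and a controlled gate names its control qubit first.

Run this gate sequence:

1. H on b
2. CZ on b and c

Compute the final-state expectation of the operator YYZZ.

The expectation value of YYZZ is 0.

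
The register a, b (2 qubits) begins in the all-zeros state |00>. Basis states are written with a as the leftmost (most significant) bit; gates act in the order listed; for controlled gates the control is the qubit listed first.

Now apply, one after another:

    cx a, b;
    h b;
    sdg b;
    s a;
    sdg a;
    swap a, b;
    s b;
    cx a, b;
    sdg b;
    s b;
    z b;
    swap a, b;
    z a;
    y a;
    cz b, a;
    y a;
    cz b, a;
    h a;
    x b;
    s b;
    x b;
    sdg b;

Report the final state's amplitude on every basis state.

The resulting statevector has amplitude I/2 on |00>, 1/2 on |01>, I/2 on |10>, -1/2 on |11>.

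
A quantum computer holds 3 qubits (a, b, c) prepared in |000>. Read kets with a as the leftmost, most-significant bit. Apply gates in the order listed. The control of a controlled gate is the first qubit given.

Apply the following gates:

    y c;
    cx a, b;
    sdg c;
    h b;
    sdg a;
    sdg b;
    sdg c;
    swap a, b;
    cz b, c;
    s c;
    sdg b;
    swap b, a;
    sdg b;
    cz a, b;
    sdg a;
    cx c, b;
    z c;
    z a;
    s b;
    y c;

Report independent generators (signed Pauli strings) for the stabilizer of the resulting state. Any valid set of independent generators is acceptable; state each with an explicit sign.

The stabilizer group can be generated by -IYI, +ZII, +IIZ, among other valid generating sets.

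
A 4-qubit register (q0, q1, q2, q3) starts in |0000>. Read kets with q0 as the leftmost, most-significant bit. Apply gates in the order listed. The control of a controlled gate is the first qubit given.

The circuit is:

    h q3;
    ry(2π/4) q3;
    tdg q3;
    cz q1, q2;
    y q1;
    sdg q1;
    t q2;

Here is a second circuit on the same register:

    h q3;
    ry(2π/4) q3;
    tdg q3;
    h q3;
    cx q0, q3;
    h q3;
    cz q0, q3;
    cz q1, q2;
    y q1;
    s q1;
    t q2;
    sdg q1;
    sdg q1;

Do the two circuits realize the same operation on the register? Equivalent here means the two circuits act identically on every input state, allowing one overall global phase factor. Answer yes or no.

Yes — the two circuits implement the same unitary up to a global phase.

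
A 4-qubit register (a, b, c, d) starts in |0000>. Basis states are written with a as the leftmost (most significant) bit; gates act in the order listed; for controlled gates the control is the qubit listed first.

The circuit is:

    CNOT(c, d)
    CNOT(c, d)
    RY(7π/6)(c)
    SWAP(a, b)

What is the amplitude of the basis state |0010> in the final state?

|0010> carries amplitude sqrt(2)/4 + sqrt(6)/4 in the final state. Key observation: steps 1-2 multiply out to the identity, so the circuit reduces to the remaining gates.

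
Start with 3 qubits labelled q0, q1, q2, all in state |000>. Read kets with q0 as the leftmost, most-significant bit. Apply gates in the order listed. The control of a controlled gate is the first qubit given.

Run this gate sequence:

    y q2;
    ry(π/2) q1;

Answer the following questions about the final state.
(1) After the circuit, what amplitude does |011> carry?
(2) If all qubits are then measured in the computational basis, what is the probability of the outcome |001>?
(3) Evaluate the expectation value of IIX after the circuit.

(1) |011> carries amplitude sqrt(2)*I/2 in the final state.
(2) Outcome |001> occurs with probability 1/2.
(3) The expectation value of IIX is 0.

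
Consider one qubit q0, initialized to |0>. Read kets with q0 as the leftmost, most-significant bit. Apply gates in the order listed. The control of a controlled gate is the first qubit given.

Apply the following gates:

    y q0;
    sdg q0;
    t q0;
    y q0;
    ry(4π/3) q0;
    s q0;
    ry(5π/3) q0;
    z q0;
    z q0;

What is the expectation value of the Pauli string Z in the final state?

In the final state, Z has expectation -1/4.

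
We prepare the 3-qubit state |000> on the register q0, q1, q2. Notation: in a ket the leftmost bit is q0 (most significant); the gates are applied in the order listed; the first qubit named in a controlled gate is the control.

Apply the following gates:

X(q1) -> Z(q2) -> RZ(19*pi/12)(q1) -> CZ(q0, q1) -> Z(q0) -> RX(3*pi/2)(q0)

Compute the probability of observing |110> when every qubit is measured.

A full measurement returns |110> with probability 1/2.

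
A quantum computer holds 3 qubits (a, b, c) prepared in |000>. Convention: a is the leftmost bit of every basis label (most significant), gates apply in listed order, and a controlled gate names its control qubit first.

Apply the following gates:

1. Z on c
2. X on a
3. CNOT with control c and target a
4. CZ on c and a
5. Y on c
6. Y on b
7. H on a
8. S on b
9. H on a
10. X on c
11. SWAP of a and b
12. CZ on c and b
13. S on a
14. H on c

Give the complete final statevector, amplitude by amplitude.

The final amplitudes are sqrt(2)/2 on |110>, sqrt(2)/2 on |111>, and 0 on every other basis state.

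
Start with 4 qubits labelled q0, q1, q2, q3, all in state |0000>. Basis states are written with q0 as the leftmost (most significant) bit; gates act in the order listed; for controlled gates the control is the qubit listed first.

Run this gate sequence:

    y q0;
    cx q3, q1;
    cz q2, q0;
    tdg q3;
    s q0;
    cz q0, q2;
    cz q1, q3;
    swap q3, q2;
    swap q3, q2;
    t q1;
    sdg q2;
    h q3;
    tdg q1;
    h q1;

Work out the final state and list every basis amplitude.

The resulting statevector has amplitude -1/2 on |1000>, -1/2 on |1001>, -1/2 on |1100>, -1/2 on |1101>, and 0 on every other basis state. Key observation: steps 8-9 multiply out to the identity, so the circuit reduces to the remaining gates.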